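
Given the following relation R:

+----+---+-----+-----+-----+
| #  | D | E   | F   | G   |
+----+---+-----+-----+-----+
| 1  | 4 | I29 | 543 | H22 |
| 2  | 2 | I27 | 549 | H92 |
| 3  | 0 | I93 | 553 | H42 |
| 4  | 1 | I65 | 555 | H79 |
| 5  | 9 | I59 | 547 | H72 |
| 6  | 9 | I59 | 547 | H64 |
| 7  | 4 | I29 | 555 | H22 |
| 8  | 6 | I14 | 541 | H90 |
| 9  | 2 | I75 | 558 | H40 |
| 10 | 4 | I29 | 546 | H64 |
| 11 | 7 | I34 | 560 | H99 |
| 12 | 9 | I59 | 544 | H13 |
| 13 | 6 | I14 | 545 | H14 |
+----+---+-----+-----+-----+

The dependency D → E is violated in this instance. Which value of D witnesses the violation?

2

D=4: rows 1, 7, 10 → E = I29, I29, I29 ✓
D=2: rows 2, 9 → E takes values {I27, I75} — violation
D=0: row 3 → E = I93 ✓
D=1: row 4 → E = I65 ✓
D=9: rows 5, 6, 12 → E = I59, I59, I59 ✓
D=6: rows 8, 13 → E = I14, I14 ✓
D=7: row 11 → E = I34 ✓
The only D value with inconsistent E is D=2.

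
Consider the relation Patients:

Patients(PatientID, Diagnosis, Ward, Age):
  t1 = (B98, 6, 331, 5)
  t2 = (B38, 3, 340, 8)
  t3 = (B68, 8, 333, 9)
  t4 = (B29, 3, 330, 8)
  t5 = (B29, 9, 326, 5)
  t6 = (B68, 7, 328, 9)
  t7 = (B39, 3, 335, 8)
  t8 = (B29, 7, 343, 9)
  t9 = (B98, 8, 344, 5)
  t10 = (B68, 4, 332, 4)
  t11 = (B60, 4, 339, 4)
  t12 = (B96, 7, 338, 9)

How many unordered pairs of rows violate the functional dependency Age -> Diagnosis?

6

Age=5: violating pairs (1,5), (1,9), (5,9) — 3 pairs.
Age=8: all 3 rows agree on Diagnosis — 0 pairs.
Age=9: violating pairs (3,6), (3,8), (3,12) — 3 pairs.
Age=4: all 2 rows agree on Diagnosis — 0 pairs.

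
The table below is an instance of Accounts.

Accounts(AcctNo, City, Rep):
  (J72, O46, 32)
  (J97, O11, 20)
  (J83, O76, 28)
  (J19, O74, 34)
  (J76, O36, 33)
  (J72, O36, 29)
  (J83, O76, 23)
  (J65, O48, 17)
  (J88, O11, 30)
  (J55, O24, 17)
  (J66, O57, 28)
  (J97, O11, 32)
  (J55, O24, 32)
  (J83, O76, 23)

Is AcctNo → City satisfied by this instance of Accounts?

AcctNo=J72: 2 rows → City takes values {O46, O36} — violation
AcctNo=J97: 2 rows → City = O11, O11 ✓
AcctNo=J83: 3 rows → City = O76, O76, O76 ✓
AcctNo=J19: 1 row → City = O74 ✓
AcctNo=J76: 1 row → City = O36 ✓
AcctNo=J65: 1 row → City = O48 ✓
AcctNo=J88: 1 row → City = O11 ✓
AcctNo=J55: 2 rows → City = O24, O24 ✓
AcctNo=J66: 1 row → City = O57 ✓
Two rows agree on AcctNo but differ on City, so AcctNo → City does not hold.

No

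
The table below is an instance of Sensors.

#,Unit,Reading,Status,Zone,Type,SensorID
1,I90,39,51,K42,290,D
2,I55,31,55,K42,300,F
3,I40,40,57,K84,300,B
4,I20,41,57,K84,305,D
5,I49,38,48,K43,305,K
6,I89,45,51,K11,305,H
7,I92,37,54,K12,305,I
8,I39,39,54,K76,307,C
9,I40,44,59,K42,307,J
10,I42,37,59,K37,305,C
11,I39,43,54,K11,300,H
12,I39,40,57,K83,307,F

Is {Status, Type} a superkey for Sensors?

All 12 rows have distinct {Status, Type} values, so {Status, Type} → (all attributes) holds and {Status, Type} is a superkey.

Yes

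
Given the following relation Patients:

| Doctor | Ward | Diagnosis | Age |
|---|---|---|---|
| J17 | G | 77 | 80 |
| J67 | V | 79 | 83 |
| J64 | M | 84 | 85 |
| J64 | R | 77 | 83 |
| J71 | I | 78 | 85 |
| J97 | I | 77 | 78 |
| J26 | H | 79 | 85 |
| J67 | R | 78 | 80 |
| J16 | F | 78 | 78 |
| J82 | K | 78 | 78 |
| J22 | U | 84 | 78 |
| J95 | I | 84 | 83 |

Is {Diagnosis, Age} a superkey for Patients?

Two distinct rows share (Diagnosis=78, Age=78), so {Diagnosis, Age} does not determine every attribute — not a superkey.

No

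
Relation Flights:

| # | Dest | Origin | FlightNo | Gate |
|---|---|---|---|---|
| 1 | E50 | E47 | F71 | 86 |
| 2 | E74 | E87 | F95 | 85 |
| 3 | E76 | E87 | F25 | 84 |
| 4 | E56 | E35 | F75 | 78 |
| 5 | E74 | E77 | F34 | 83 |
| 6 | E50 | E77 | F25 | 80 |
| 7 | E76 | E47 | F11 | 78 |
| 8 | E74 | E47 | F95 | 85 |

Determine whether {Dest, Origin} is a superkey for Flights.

Yes

All 8 rows have distinct {Dest, Origin} values, so {Dest, Origin} → (all attributes) holds and {Dest, Origin} is a superkey.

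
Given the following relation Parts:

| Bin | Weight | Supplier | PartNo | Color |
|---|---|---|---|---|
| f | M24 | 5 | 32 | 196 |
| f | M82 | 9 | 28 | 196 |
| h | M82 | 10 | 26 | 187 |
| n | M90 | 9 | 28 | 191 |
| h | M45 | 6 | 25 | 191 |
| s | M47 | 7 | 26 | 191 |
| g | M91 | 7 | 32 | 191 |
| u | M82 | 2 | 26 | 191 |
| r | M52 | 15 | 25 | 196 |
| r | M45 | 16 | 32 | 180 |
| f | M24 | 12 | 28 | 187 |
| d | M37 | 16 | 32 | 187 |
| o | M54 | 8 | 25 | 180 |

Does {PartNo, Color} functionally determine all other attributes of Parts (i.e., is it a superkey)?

Two distinct rows share (PartNo=26, Color=191), so {PartNo, Color} does not determine every attribute — not a superkey.

No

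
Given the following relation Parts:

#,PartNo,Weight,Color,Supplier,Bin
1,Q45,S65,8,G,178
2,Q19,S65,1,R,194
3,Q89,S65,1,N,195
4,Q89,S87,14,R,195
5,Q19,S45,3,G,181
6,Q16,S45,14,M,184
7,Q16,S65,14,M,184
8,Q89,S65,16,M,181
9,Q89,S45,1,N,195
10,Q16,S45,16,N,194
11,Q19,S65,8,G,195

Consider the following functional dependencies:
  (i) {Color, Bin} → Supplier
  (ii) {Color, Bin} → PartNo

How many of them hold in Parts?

2

(i) {Color, Bin} → Supplier: every LHS value maps to a single RHS value — holds.
(ii) {Color, Bin} → PartNo: every LHS value maps to a single RHS value — holds.
2 of the 2 dependencies hold.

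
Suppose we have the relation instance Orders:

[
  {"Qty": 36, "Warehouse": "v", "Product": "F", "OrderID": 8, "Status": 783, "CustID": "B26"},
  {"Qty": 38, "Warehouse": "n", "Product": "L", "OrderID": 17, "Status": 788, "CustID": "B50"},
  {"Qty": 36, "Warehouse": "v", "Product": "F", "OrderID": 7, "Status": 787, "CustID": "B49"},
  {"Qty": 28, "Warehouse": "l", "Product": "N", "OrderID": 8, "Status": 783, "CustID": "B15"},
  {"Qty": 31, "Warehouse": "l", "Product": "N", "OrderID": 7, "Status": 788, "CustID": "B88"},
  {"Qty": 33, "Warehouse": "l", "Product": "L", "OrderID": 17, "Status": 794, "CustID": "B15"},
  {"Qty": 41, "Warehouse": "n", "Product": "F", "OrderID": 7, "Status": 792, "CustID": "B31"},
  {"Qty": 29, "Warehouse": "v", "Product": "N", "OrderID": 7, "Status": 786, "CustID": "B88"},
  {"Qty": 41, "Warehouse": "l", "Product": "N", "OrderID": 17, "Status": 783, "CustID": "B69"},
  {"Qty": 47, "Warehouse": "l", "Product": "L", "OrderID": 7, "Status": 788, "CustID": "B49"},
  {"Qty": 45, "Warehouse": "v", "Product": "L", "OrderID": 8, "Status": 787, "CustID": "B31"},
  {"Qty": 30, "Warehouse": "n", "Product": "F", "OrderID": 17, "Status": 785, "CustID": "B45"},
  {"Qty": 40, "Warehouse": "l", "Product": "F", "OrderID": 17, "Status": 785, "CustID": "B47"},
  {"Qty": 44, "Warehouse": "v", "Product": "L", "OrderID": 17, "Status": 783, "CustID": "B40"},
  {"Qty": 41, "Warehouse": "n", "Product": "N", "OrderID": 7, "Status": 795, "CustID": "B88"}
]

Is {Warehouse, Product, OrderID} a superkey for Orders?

Yes

All 15 rows have distinct {Warehouse, Product, OrderID} values, so {Warehouse, Product, OrderID} → (all attributes) holds and {Warehouse, Product, OrderID} is a superkey.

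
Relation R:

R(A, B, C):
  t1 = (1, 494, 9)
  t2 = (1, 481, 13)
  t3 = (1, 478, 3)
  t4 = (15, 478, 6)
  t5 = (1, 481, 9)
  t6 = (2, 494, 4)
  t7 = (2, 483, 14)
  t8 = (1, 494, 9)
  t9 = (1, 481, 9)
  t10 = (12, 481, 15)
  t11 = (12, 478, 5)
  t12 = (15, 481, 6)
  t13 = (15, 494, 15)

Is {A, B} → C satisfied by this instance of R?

(A=1, B=494): rows 1, 8 → C = 9, 9 ✓
(A=1, B=481): rows 2, 5, 9 → C takes values {13, 9} — violation
(A=1, B=478): row 3 → C = 3 ✓
(A=15, B=478): row 4 → C = 6 ✓
(A=2, B=494): row 6 → C = 4 ✓
(A=2, B=483): row 7 → C = 14 ✓
(A=12, B=481): row 10 → C = 15 ✓
(A=12, B=478): row 11 → C = 5 ✓
(A=15, B=481): row 12 → C = 6 ✓
(A=15, B=494): row 13 → C = 15 ✓
Two rows agree on {A, B} but differ on C, so {A, B} → C does not hold.

No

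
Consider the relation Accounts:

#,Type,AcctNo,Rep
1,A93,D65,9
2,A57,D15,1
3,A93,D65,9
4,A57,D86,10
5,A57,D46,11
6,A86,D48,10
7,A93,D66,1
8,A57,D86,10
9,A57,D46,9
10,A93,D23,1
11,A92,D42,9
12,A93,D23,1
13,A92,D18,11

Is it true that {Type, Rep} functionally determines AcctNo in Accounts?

(Type=A93, Rep=9): rows 1, 3 → AcctNo = D65, D65 ✓
(Type=A57, Rep=1): row 2 → AcctNo = D15 ✓
(Type=A57, Rep=10): rows 4, 8 → AcctNo = D86, D86 ✓
(Type=A57, Rep=11): row 5 → AcctNo = D46 ✓
(Type=A86, Rep=10): row 6 → AcctNo = D48 ✓
(Type=A93, Rep=1): rows 7, 10, 12 → AcctNo takes values {D66, D23} — violation
(Type=A57, Rep=9): row 9 → AcctNo = D46 ✓
(Type=A92, Rep=9): row 11 → AcctNo = D42 ✓
(Type=A92, Rep=11): row 13 → AcctNo = D18 ✓
Two rows agree on {Type, Rep} but differ on AcctNo, so {Type, Rep} -> AcctNo does not hold.

No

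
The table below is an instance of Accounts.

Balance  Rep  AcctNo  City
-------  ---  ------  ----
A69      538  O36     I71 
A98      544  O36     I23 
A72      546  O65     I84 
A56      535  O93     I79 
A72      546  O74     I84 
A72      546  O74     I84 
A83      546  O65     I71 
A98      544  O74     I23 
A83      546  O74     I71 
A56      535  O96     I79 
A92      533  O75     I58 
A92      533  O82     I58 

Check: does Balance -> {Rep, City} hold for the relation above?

Balance=A69: 1 row → {Rep,City} = (538, I71) ✓
Balance=A98: 2 rows → {Rep,City} = (544, I23), (544, I23) ✓
Balance=A72: 3 rows → {Rep,City} = (546, I84), (546, I84), (546, I84) ✓
Balance=A56: 2 rows → {Rep,City} = (535, I79), (535, I79) ✓
Balance=A83: 2 rows → {Rep,City} = (546, I71), (546, I71) ✓
Balance=A92: 2 rows → {Rep,City} = (533, I58), (533, I58) ✓
Every Balance value is associated with a single {Rep, City} value, so Balance -> {Rep, City} holds.

Yes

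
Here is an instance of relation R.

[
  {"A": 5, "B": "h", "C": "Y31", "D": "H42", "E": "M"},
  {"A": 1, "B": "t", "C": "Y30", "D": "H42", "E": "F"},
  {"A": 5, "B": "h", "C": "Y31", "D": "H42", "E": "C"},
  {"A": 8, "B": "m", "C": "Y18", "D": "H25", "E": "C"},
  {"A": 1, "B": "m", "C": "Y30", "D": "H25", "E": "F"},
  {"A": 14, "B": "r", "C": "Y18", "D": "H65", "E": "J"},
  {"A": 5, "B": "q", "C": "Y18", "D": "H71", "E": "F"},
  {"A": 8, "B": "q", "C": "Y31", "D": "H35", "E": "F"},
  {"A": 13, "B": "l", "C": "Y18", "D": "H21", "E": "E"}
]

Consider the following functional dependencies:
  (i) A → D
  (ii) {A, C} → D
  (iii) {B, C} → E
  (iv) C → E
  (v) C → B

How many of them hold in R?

0

(i) A → D: A=5: 3 rows → D takes values {H42, H71} — violation; A=1: 2 rows → D takes values {H42, H25} — violation; A=8: 2 rows → D takes values {H25, H35} — violation — fails.
(ii) {A, C} → D: (A=1, C=Y30): 2 rows → D takes values {H42, H25} — violation — fails.
(iii) {B, C} → E: (B=h, C=Y31): 2 rows → E takes values {M, C} — violation — fails.
(iv) C → E: C=Y31: 3 rows → E takes values {M, C, F} — violation; C=Y18: 4 rows → E takes values {C, J, F, E} — violation — fails.
(v) C → B: C=Y31: 3 rows → B takes values {h, q} — violation; C=Y30: 2 rows → B takes values {t, m} — violation; C=Y18: 4 rows → B takes values {m, r, q, l} — violation — fails.
None of the 5 dependencies hold.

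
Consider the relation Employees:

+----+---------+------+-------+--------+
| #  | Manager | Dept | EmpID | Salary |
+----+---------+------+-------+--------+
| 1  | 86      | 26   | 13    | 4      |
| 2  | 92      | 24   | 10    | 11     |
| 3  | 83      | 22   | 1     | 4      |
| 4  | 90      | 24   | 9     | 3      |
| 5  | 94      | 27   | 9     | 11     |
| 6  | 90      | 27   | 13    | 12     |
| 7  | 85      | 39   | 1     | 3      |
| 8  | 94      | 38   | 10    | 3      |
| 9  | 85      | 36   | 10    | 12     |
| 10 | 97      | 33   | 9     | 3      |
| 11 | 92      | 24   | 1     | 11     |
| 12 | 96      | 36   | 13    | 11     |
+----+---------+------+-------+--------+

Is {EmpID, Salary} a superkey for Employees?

Rows 4 and 10 have the same {EmpID, Salary} value (EmpID=9, Salary=3) but are distinct tuples, so {EmpID, Salary} does not determine every attribute — not a superkey.

No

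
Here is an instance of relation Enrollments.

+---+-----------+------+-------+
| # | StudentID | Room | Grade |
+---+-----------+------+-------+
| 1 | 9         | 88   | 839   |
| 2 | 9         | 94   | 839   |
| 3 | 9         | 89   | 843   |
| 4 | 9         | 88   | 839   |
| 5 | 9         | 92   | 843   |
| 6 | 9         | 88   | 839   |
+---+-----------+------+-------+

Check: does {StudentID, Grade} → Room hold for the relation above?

No

(StudentID=9, Grade=839): rows 1, 2, 4, 6 → Room takes values {88, 94} — violation
(StudentID=9, Grade=843): rows 3, 5 → Room takes values {89, 92} — violation
Two rows agree on {StudentID, Grade} but differ on Room, so {StudentID, Grade} → Room does not hold.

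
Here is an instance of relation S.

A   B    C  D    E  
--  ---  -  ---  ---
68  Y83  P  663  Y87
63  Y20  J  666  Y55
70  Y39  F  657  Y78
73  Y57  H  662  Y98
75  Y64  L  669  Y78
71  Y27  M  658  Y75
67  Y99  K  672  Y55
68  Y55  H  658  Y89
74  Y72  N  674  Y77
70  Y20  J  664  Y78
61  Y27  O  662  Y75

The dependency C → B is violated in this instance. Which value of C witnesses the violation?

C=P: 1 row → B = Y83 ✓
C=J: 2 rows → B = Y20, Y20 ✓
C=F: 1 row → B = Y39 ✓
C=H: 2 rows → B takes values {Y57, Y55} — violation
C=L: 1 row → B = Y64 ✓
C=M: 1 row → B = Y27 ✓
C=K: 1 row → B = Y99 ✓
C=N: 1 row → B = Y72 ✓
C=O: 1 row → B = Y27 ✓
The only C value with inconsistent B is C=H.

H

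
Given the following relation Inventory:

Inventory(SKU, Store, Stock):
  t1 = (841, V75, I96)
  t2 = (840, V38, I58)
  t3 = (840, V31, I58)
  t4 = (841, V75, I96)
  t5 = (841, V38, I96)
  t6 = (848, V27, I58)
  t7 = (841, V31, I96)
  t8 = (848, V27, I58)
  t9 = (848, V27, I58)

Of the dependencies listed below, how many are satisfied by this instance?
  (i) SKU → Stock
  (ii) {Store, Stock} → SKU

(i) SKU → Stock: every LHS value maps to a single RHS value — holds.
(ii) {Store, Stock} → SKU: every LHS value maps to a single RHS value — holds.
2 of the 2 dependencies hold.

2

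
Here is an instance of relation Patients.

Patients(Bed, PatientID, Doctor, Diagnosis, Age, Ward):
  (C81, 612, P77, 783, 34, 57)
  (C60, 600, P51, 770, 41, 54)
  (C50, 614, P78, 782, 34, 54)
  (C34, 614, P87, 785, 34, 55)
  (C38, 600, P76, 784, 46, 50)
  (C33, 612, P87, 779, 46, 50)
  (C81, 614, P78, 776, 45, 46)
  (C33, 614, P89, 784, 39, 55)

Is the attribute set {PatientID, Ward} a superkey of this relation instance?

Two distinct rows share (PatientID=614, Ward=55), so {PatientID, Ward} does not determine every attribute — not a superkey.

No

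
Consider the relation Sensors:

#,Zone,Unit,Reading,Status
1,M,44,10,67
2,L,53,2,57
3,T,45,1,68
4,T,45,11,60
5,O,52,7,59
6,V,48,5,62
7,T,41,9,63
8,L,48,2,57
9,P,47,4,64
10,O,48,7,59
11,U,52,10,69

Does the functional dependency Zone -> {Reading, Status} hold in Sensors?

Zone=M: row 1 → {Reading,Status} = (10, 67) ✓
Zone=L: rows 2, 8 → {Reading,Status} = (2, 57), (2, 57) ✓
Zone=T: rows 3, 4, 7 → {Reading,Status} takes values {(1, 68), (11, 60), (9, 63)} — violation
Zone=O: rows 5, 10 → {Reading,Status} = (7, 59), (7, 59) ✓
Zone=V: row 6 → {Reading,Status} = (5, 62) ✓
Zone=P: row 9 → {Reading,Status} = (4, 64) ✓
Zone=U: row 11 → {Reading,Status} = (10, 69) ✓
Two rows agree on Zone but differ on {Reading, Status}, so Zone -> {Reading, Status} does not hold.

No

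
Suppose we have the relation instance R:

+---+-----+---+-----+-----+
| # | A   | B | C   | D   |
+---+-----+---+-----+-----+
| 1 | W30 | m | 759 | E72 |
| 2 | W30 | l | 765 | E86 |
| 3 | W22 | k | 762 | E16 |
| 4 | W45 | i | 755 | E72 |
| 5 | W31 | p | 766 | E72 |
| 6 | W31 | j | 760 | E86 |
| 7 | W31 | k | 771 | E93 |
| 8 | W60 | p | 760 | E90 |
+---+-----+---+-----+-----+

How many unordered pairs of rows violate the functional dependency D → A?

4

D=E72: violating pairs (1,4), (1,5), (4,5) — 3 pairs.
D=E86: violating pairs (2,6) — 1 pair.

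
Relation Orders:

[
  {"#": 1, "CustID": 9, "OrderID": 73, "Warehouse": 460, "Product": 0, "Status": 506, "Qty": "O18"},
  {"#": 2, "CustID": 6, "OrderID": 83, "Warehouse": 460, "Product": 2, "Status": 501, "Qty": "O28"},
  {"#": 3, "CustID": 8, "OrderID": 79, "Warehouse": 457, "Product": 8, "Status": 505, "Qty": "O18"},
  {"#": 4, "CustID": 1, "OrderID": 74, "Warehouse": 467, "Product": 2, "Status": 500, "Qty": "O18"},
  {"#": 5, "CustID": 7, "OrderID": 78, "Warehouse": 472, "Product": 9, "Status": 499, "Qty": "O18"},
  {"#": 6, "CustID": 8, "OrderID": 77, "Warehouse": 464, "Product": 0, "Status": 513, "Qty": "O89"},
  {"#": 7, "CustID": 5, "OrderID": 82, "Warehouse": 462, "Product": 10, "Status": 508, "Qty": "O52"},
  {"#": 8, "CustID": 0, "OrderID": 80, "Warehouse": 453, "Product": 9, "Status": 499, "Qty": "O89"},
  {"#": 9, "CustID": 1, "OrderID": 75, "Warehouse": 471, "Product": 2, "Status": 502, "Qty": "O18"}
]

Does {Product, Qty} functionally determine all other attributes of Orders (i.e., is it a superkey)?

Rows 4 and 9 have the same {Product, Qty} value (Product=2, Qty=O18) but are distinct tuples, so {Product, Qty} does not determine every attribute — not a superkey.

No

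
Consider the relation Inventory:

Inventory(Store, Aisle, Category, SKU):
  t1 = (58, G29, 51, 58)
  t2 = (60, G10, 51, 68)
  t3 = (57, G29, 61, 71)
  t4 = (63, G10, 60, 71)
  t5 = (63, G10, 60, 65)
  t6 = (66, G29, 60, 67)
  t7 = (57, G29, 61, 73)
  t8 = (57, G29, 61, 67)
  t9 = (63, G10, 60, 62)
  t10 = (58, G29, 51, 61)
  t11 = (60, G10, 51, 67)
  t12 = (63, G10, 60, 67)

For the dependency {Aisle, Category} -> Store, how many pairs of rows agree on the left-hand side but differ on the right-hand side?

(Aisle=G29, Category=51): all 2 rows agree on Store — 0 pairs.
(Aisle=G10, Category=51): all 2 rows agree on Store — 0 pairs.
(Aisle=G29, Category=61): all 3 rows agree on Store — 0 pairs.
(Aisle=G10, Category=60): all 4 rows agree on Store — 0 pairs.

0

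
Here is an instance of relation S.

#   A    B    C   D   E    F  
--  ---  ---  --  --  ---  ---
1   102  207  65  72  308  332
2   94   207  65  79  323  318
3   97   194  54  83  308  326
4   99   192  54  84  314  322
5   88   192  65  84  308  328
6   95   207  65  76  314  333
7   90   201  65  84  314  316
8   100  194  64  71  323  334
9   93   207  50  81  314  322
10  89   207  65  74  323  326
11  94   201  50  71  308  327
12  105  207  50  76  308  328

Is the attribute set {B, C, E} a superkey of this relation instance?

No

Rows 2 and 10 have the same {B, C, E} value (B=207, C=65, E=323) but are distinct tuples, so {B, C, E} does not determine every attribute — not a superkey.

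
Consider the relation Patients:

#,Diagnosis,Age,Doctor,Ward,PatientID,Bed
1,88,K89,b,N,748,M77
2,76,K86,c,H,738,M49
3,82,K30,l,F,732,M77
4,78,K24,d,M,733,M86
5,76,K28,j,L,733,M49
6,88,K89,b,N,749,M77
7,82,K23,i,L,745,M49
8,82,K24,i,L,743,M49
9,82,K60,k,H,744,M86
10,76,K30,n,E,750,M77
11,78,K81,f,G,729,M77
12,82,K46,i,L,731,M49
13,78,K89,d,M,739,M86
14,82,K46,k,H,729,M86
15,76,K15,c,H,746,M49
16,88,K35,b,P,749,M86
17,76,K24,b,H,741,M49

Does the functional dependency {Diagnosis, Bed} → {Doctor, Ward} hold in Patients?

No

(Diagnosis=88, Bed=M77): rows 1, 6 → {Doctor,Ward} = (b, N), (b, N) ✓
(Diagnosis=76, Bed=M49): rows 2, 5, 15, 17 → {Doctor,Ward} takes values {(c, H), (j, L), (b, H)} — violation
(Diagnosis=82, Bed=M77): row 3 → {Doctor,Ward} = (l, F) ✓
(Diagnosis=78, Bed=M86): rows 4, 13 → {Doctor,Ward} = (d, M), (d, M) ✓
(Diagnosis=82, Bed=M49): rows 7, 8, 12 → {Doctor,Ward} = (i, L), (i, L), (i, L) ✓
(Diagnosis=82, Bed=M86): rows 9, 14 → {Doctor,Ward} = (k, H), (k, H) ✓
(Diagnosis=76, Bed=M77): row 10 → {Doctor,Ward} = (n, E) ✓
(Diagnosis=78, Bed=M77): row 11 → {Doctor,Ward} = (f, G) ✓
(Diagnosis=88, Bed=M86): row 16 → {Doctor,Ward} = (b, P) ✓
Two rows agree on {Diagnosis, Bed} but differ on {Doctor, Ward}, so {Diagnosis, Bed} → {Doctor, Ward} does not hold.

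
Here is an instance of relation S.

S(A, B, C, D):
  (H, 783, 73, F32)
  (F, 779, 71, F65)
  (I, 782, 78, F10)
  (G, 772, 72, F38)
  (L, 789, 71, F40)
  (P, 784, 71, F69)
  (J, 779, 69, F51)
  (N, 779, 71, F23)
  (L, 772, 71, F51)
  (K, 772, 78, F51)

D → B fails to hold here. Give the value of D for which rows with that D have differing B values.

F51

D=F32: 1 row → B = 783 ✓
D=F65: 1 row → B = 779 ✓
D=F10: 1 row → B = 782 ✓
D=F38: 1 row → B = 772 ✓
D=F40: 1 row → B = 789 ✓
D=F69: 1 row → B = 784 ✓
D=F51: 3 rows → B takes values {779, 772} — violation
D=F23: 1 row → B = 779 ✓
The only D value with inconsistent B is D=F51.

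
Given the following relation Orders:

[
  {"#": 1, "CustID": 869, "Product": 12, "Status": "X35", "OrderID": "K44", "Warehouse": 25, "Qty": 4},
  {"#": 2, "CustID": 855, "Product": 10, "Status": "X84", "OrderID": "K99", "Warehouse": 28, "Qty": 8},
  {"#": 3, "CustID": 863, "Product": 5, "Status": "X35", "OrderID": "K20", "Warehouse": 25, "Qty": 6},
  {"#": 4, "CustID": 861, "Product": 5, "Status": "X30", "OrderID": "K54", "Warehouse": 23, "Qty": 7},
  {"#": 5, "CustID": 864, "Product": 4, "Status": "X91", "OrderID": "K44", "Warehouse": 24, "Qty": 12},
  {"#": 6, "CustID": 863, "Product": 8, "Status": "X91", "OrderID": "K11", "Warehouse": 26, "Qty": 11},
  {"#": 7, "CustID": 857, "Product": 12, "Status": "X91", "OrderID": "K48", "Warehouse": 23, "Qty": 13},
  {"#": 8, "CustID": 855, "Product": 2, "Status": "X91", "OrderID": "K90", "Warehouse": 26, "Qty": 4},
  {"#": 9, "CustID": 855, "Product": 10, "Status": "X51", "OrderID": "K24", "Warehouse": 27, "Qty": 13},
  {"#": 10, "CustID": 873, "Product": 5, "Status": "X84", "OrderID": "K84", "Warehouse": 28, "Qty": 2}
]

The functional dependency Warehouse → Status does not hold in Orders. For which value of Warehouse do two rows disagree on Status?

Warehouse=25: rows 1, 3 → Status = X35, X35 ✓
Warehouse=28: rows 2, 10 → Status = X84, X84 ✓
Warehouse=23: rows 4, 7 → Status takes values {X30, X91} — violation
Warehouse=24: row 5 → Status = X91 ✓
Warehouse=26: rows 6, 8 → Status = X91, X91 ✓
Warehouse=27: row 9 → Status = X51 ✓
The only Warehouse value with inconsistent Status is Warehouse=23.

23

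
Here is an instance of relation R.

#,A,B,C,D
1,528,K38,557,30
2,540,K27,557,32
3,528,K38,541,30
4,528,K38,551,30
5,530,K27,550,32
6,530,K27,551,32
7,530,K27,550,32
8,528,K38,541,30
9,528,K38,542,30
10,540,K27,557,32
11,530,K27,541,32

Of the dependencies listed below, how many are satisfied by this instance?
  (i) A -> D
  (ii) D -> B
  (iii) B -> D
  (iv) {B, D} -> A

(i) A -> D: every LHS value maps to a single RHS value — holds.
(ii) D -> B: every LHS value maps to a single RHS value — holds.
(iii) B -> D: every LHS value maps to a single RHS value — holds.
(iv) {B, D} -> A: (B=K27, D=32): rows 2, 5, 6, 7, 10, 11 → A takes values {540, 530} — violation — fails.
3 of the 4 dependencies hold.

3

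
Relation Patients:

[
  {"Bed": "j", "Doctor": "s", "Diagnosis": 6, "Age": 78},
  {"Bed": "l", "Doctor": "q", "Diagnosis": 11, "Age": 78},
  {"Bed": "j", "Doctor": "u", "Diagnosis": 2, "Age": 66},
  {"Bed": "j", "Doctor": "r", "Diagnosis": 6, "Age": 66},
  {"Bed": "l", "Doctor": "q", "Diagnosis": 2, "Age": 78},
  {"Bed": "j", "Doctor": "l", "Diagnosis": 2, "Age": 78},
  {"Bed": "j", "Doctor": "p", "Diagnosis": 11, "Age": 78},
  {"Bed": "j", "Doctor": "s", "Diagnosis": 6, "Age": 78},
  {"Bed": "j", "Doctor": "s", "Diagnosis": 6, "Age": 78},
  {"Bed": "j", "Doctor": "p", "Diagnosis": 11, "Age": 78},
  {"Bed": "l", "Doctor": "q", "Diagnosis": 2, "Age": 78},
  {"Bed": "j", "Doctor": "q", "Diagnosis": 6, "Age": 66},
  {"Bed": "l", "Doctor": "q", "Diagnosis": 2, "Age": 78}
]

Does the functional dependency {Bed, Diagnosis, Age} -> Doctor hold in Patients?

(Bed=j, Diagnosis=6, Age=78): 3 rows → Doctor = s, s, s ✓
(Bed=l, Diagnosis=11, Age=78): 1 row → Doctor = q ✓
(Bed=j, Diagnosis=2, Age=66): 1 row → Doctor = u ✓
(Bed=j, Diagnosis=6, Age=66): 2 rows → Doctor takes values {r, q} — violation
(Bed=l, Diagnosis=2, Age=78): 3 rows → Doctor = q, q, q ✓
(Bed=j, Diagnosis=2, Age=78): 1 row → Doctor = l ✓
(Bed=j, Diagnosis=11, Age=78): 2 rows → Doctor = p, p ✓
Two rows agree on {Bed, Diagnosis, Age} but differ on Doctor, so {Bed, Diagnosis, Age} -> Doctor does not hold.

No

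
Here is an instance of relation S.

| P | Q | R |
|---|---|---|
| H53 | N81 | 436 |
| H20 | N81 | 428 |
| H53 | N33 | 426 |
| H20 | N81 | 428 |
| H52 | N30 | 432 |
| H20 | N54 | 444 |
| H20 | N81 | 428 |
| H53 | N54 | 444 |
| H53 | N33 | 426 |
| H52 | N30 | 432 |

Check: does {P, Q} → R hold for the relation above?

Yes

(P=H53, Q=N81): 1 row → R = 436 ✓
(P=H20, Q=N81): 3 rows → R = 428, 428, 428 ✓
(P=H53, Q=N33): 2 rows → R = 426, 426 ✓
(P=H52, Q=N30): 2 rows → R = 432, 432 ✓
(P=H20, Q=N54): 1 row → R = 444 ✓
(P=H53, Q=N54): 1 row → R = 444 ✓
Every {P, Q} value is associated with a single R value, so {P, Q} → R holds.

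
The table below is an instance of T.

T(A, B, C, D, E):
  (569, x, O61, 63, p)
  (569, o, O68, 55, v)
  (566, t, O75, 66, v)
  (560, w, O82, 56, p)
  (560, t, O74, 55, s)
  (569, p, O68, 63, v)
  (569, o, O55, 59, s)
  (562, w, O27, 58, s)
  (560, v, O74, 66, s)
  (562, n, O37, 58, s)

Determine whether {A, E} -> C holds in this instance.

(A=569, E=p): 1 row → C = O61 ✓
(A=569, E=v): 2 rows → C = O68, O68 ✓
(A=566, E=v): 1 row → C = O75 ✓
(A=560, E=p): 1 row → C = O82 ✓
(A=560, E=s): 2 rows → C = O74, O74 ✓
(A=569, E=s): 1 row → C = O55 ✓
(A=562, E=s): 2 rows → C takes values {O27, O37} — violation
Two rows agree on {A, E} but differ on C, so {A, E} -> C does not hold.

No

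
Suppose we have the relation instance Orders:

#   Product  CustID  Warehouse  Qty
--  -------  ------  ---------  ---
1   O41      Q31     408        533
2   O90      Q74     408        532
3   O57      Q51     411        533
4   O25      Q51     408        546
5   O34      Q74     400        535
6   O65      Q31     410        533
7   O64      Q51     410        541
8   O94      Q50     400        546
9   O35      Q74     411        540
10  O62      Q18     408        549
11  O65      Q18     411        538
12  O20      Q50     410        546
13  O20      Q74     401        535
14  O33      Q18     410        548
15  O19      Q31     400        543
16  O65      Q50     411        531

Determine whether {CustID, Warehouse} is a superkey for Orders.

All 16 rows have distinct {CustID, Warehouse} values, so {CustID, Warehouse} → (all attributes) holds and {CustID, Warehouse} is a superkey.

Yes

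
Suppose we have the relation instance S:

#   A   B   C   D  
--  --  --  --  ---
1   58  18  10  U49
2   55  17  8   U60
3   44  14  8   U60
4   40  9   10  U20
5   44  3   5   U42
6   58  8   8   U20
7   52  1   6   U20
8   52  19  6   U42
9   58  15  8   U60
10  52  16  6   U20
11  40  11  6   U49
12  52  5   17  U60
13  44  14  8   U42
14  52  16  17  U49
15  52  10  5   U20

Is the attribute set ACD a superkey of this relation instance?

Rows 7 and 10 have the same ACD value (A=52, C=6, D=U20) but are distinct tuples, so ACD does not determine every attribute — not a superkey.

No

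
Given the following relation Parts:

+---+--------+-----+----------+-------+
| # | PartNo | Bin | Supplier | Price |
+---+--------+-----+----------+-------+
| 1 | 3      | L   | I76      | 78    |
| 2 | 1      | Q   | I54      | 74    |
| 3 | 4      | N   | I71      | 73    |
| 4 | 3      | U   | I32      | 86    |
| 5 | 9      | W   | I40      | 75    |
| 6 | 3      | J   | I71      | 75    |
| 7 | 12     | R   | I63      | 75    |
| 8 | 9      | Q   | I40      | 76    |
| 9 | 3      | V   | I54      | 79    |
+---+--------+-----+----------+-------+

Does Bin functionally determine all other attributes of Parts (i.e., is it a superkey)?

No

Rows 2 and 8 have the same Bin value Bin=Q but are distinct tuples, so Bin does not determine every attribute — not a superkey.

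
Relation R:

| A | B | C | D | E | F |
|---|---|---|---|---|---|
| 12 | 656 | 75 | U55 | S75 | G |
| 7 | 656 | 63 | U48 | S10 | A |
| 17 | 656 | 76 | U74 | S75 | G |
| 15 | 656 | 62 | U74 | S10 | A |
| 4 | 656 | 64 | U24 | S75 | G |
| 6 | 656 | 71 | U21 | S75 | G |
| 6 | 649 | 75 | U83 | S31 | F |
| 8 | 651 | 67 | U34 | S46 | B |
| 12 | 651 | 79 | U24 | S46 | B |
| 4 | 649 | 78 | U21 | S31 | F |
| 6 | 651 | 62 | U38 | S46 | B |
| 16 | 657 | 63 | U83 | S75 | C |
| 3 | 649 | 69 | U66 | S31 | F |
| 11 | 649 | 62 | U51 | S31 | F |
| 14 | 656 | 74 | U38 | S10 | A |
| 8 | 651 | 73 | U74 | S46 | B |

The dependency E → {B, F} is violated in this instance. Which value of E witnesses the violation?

S75

E=S75: 5 rows → {B,F} takes values {(656, G), (657, C)} — violation
E=S10: 3 rows → {B,F} = (656, A), (656, A), (656, A) ✓
E=S31: 4 rows → {B,F} = (649, F), (649, F), (649, F), (649, F) ✓
E=S46: 4 rows → {B,F} = (651, B), (651, B), (651, B), (651, B) ✓
The only E value with inconsistent RHS is E=S75.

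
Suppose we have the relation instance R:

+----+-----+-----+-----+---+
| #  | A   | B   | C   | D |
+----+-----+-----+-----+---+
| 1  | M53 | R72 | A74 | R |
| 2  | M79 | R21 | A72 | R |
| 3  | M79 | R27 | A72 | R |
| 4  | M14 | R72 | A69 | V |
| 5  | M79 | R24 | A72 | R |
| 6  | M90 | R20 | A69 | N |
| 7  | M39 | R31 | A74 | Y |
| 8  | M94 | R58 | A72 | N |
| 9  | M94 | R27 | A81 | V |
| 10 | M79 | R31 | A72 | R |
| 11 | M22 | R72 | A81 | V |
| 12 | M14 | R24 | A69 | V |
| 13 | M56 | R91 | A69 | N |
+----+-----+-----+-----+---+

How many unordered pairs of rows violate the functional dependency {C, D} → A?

2

(C=A72, D=R): all 4 rows agree on A — 0 pairs.
(C=A69, D=V): all 2 rows agree on A — 0 pairs.
(C=A69, D=N): violating pairs (6,13) — 1 pair.
(C=A81, D=V): violating pairs (9,11) — 1 pair.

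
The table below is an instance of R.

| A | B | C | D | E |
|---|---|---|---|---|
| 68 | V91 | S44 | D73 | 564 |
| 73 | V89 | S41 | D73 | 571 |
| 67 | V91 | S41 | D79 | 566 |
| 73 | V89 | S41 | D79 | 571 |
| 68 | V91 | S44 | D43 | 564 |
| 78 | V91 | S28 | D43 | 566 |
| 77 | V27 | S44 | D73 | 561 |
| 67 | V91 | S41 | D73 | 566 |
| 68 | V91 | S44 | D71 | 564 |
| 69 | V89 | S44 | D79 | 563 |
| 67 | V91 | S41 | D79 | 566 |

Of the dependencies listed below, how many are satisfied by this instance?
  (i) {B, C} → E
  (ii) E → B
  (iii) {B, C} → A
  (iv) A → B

4

(i) {B, C} → E: every LHS value maps to a single RHS value — holds.
(ii) E → B: every LHS value maps to a single RHS value — holds.
(iii) {B, C} → A: every LHS value maps to a single RHS value — holds.
(iv) A → B: every LHS value maps to a single RHS value — holds.
4 of the 4 dependencies hold.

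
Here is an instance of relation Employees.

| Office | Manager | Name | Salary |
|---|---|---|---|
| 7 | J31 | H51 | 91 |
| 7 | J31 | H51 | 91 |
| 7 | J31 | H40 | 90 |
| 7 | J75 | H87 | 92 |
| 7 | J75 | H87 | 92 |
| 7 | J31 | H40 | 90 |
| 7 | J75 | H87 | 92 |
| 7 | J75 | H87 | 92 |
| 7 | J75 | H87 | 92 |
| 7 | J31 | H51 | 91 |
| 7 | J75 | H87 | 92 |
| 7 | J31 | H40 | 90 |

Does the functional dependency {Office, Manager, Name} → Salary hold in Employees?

(Office=7, Manager=J31, Name=H51): 3 rows → Salary = 91, 91, 91 ✓
(Office=7, Manager=J31, Name=H40): 3 rows → Salary = 90, 90, 90 ✓
(Office=7, Manager=J75, Name=H87): 6 rows → Salary = 92, 92, 92, 92, 92, 92 ✓
Every {Office, Manager, Name} value is associated with a single Salary value, so {Office, Manager, Name} → Salary holds.

Yes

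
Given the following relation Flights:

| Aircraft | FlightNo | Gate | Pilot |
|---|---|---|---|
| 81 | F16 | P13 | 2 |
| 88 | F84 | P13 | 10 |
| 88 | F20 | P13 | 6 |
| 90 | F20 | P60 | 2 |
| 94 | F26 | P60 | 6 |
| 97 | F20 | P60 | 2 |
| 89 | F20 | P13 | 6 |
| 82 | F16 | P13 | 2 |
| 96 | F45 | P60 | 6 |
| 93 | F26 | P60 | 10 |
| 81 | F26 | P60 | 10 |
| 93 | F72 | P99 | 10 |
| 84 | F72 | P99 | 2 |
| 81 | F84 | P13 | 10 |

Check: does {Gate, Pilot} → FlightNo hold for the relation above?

(Gate=P13, Pilot=2): 2 rows → FlightNo = F16, F16 ✓
(Gate=P13, Pilot=10): 2 rows → FlightNo = F84, F84 ✓
(Gate=P13, Pilot=6): 2 rows → FlightNo = F20, F20 ✓
(Gate=P60, Pilot=2): 2 rows → FlightNo = F20, F20 ✓
(Gate=P60, Pilot=6): 2 rows → FlightNo takes values {F26, F45} — violation
(Gate=P60, Pilot=10): 2 rows → FlightNo = F26, F26 ✓
(Gate=P99, Pilot=10): 1 row → FlightNo = F72 ✓
(Gate=P99, Pilot=2): 1 row → FlightNo = F72 ✓
Two rows agree on {Gate, Pilot} but differ on FlightNo, so {Gate, Pilot} → FlightNo does not hold.

No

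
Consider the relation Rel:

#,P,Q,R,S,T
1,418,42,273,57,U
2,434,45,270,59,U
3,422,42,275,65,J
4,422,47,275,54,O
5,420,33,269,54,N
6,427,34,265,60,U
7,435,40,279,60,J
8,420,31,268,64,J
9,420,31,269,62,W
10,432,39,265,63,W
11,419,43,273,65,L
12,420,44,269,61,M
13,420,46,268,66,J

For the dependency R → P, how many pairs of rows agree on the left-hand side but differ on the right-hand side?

2

R=273: violating pairs (1,11) — 1 pair.
R=275: all 2 rows agree on P — 0 pairs.
R=269: all 3 rows agree on P — 0 pairs.
R=265: violating pairs (6,10) — 1 pair.
R=268: all 2 rows agree on P — 0 pairs.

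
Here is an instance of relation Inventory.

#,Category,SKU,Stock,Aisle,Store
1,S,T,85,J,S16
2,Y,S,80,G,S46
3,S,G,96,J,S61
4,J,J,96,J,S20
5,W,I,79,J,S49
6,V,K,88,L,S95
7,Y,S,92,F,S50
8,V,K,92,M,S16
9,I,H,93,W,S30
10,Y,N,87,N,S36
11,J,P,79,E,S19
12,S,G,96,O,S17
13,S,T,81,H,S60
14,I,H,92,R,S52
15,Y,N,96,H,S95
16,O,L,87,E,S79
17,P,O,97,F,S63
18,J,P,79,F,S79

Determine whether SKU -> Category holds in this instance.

SKU=T: rows 1, 13 → Category = S, S ✓
SKU=S: rows 2, 7 → Category = Y, Y ✓
SKU=G: rows 3, 12 → Category = S, S ✓
SKU=J: row 4 → Category = J ✓
SKU=I: row 5 → Category = W ✓
SKU=K: rows 6, 8 → Category = V, V ✓
SKU=H: rows 9, 14 → Category = I, I ✓
SKU=N: rows 10, 15 → Category = Y, Y ✓
SKU=P: rows 11, 18 → Category = J, J ✓
SKU=L: row 16 → Category = O ✓
SKU=O: row 17 → Category = P ✓
Every SKU value is associated with a single Category value, so SKU -> Category holds.

Yes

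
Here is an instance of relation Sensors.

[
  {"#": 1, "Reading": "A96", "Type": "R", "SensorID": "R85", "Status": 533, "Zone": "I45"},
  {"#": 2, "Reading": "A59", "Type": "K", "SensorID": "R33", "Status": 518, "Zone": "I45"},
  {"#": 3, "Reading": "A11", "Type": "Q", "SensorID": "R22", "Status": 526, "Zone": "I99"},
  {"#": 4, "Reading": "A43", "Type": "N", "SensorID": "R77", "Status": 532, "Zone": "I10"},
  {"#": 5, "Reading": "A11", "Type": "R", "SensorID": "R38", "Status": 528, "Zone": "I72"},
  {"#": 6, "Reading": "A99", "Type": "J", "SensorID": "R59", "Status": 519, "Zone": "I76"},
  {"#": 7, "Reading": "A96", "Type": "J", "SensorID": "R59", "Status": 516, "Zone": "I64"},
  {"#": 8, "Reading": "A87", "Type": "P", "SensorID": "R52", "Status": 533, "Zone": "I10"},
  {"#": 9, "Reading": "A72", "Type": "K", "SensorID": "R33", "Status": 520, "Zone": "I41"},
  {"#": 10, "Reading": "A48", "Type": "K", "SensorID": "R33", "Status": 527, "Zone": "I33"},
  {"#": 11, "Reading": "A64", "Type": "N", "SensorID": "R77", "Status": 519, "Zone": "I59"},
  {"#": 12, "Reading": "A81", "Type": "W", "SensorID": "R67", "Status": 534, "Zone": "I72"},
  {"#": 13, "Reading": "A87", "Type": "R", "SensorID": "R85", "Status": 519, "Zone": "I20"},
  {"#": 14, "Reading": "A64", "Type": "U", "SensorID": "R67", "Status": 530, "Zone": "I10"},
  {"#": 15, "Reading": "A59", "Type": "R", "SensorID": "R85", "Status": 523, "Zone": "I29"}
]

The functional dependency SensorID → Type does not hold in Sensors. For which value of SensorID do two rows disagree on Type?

SensorID=R85: rows 1, 13, 15 → Type = R, R, R ✓
SensorID=R33: rows 2, 9, 10 → Type = K, K, K ✓
SensorID=R22: row 3 → Type = Q ✓
SensorID=R77: rows 4, 11 → Type = N, N ✓
SensorID=R38: row 5 → Type = R ✓
SensorID=R59: rows 6, 7 → Type = J, J ✓
SensorID=R52: row 8 → Type = P ✓
SensorID=R67: rows 12, 14 → Type takes values {W, U} — violation
The only SensorID value with inconsistent Type is SensorID=R67.

R67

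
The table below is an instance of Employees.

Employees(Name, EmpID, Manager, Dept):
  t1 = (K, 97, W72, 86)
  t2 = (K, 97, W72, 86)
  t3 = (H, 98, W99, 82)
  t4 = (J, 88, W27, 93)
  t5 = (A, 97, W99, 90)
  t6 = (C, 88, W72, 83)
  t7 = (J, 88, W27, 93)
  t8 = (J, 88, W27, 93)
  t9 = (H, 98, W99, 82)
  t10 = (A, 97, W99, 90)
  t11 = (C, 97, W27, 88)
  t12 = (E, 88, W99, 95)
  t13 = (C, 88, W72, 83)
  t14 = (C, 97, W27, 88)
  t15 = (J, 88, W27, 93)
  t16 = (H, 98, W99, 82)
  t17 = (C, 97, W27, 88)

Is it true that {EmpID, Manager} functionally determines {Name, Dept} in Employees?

Yes

(EmpID=97, Manager=W72): rows 1, 2 → {Name,Dept} = (K, 86), (K, 86) ✓
(EmpID=98, Manager=W99): rows 3, 9, 16 → {Name,Dept} = (H, 82), (H, 82), (H, 82) ✓
(EmpID=88, Manager=W27): rows 4, 7, 8, 15 → {Name,Dept} = (J, 93), (J, 93), (J, 93), (J, 93) ✓
(EmpID=97, Manager=W99): rows 5, 10 → {Name,Dept} = (A, 90), (A, 90) ✓
(EmpID=88, Manager=W72): rows 6, 13 → {Name,Dept} = (C, 83), (C, 83) ✓
(EmpID=97, Manager=W27): rows 11, 14, 17 → {Name,Dept} = (C, 88), (C, 88), (C, 88) ✓
(EmpID=88, Manager=W99): row 12 → {Name,Dept} = (E, 95) ✓
Every {EmpID, Manager} value is associated with a single {Name, Dept} value, so {EmpID, Manager} → {Name, Dept} holds.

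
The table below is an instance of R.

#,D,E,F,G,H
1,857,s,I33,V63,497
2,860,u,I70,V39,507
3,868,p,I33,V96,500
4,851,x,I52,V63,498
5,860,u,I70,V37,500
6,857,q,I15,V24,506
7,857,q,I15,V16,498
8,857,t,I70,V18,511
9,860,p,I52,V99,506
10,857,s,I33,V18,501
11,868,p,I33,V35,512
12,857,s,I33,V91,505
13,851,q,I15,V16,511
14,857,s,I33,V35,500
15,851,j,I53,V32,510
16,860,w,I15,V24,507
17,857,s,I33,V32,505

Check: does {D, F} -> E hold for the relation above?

(D=857, F=I33): rows 1, 10, 12, 14, 17 → E = s, s, s, s, s ✓
(D=860, F=I70): rows 2, 5 → E = u, u ✓
(D=868, F=I33): rows 3, 11 → E = p, p ✓
(D=851, F=I52): row 4 → E = x ✓
(D=857, F=I15): rows 6, 7 → E = q, q ✓
(D=857, F=I70): row 8 → E = t ✓
(D=860, F=I52): row 9 → E = p ✓
(D=851, F=I15): row 13 → E = q ✓
(D=851, F=I53): row 15 → E = j ✓
(D=860, F=I15): row 16 → E = w ✓
Every {D, F} value is associated with a single E value, so {D, F} -> E holds.

Yes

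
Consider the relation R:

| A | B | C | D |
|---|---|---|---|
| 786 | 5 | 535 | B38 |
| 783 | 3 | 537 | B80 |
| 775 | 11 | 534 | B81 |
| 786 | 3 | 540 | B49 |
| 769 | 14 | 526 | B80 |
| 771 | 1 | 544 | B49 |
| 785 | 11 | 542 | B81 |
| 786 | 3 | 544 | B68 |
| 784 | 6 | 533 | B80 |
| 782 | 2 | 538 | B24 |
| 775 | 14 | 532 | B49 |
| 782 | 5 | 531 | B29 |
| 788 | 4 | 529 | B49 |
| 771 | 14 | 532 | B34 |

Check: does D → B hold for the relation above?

No

D=B38: 1 row → B = 5 ✓
D=B80: 3 rows → B takes values {3, 14, 6} — violation
D=B81: 2 rows → B = 11, 11 ✓
D=B49: 4 rows → B takes values {3, 1, 14, 4} — violation
D=B68: 1 row → B = 3 ✓
D=B24: 1 row → B = 2 ✓
D=B29: 1 row → B = 5 ✓
D=B34: 1 row → B = 14 ✓
Two rows agree on D but differ on B, so D → B does not hold.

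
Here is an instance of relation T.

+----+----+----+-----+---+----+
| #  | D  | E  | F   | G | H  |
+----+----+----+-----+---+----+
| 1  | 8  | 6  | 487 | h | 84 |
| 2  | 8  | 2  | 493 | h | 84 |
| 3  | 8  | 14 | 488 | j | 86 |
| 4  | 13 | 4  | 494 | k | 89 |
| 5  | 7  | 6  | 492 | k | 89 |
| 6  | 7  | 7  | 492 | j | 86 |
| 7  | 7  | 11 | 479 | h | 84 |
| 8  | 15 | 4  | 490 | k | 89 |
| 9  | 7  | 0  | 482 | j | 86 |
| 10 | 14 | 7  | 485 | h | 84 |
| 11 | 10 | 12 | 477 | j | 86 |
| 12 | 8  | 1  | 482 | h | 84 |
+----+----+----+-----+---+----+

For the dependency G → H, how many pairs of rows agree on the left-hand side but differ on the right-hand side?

G=h: all 5 rows agree on H — 0 pairs.
G=j: all 4 rows agree on H — 0 pairs.
G=k: all 3 rows agree on H — 0 pairs.

0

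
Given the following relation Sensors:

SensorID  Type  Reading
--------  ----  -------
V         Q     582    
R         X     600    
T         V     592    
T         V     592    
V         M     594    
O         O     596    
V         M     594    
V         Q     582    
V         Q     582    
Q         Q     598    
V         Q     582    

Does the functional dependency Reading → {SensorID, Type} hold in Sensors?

Yes

Reading=582: 4 rows → {SensorID,Type} = (V, Q), (V, Q), (V, Q), (V, Q) ✓
Reading=600: 1 row → {SensorID,Type} = (R, X) ✓
Reading=592: 2 rows → {SensorID,Type} = (T, V), (T, V) ✓
Reading=594: 2 rows → {SensorID,Type} = (V, M), (V, M) ✓
Reading=596: 1 row → {SensorID,Type} = (O, O) ✓
Reading=598: 1 row → {SensorID,Type} = (Q, Q) ✓
Every Reading value is associated with a single {SensorID, Type} value, so Reading → {SensorID, Type} holds.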